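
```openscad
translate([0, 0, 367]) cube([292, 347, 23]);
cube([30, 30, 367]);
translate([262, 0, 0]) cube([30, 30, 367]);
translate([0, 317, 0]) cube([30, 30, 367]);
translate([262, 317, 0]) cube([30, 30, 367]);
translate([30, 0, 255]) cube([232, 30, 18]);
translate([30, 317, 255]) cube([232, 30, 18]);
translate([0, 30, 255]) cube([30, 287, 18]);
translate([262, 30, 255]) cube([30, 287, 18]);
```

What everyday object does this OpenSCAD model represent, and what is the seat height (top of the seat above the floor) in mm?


A stool. The seat height is 390 mm.

A 292×347×23 slab at z = 367 on four corner posts — a stool. The seat top is 367 + 23 = 390 mm.


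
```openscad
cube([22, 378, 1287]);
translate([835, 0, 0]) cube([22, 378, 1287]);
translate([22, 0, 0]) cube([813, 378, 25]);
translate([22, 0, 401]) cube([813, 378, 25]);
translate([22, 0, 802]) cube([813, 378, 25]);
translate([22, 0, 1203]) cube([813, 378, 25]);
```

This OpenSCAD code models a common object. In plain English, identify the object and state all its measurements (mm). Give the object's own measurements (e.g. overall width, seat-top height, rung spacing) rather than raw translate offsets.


An open bookshelf. Two side panels, each 22 mm thick, 378 mm deep and 1287 mm tall, stand 857 mm apart (outside-to-outside). Between them sit 4 shelves, each 25 mm thick and 378 mm deep, spanning the full gap between the sides. The bottom shelf rests on the floor (its underside at z = 0) and the clear gap between one shelf's top and the next shelf's underside is 376 mm.


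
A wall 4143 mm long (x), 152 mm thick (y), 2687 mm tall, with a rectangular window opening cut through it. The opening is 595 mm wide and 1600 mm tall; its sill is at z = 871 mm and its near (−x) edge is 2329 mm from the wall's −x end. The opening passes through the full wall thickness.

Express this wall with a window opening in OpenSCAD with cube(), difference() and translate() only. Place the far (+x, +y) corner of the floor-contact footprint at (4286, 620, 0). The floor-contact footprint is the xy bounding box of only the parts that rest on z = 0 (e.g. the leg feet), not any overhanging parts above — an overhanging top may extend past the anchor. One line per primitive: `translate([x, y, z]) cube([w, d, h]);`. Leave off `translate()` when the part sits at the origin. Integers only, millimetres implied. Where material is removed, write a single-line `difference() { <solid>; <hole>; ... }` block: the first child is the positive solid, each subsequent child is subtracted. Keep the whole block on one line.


difference() { translate([143, 468, 0]) cube([4143, 152, 2687]); translate([2472, 468, 871]) cube([595, 152, 1600]); }


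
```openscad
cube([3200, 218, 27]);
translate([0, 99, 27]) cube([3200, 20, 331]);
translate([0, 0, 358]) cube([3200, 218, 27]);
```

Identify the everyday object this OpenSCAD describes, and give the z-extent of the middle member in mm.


An I-beam. The web height is 331 mm.

Two wide flanges with a thin centred web — an I-beam. Overall 385 mm minus two 27 mm flanges gives a web of 385 − 2·27 = 331 mm.


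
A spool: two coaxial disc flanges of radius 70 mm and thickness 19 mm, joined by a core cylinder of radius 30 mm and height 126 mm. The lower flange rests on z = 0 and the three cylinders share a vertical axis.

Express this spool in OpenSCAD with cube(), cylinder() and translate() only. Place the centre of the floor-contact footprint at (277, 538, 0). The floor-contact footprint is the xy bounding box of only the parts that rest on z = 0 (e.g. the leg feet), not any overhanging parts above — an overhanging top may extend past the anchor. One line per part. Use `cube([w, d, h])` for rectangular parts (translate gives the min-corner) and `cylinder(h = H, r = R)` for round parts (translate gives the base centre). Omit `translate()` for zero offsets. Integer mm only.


translate([277, 538, 0]) cylinder(h = 19, r = 70);
translate([277, 538, 19]) cylinder(h = 126, r = 30);
translate([277, 538, 145]) cylinder(h = 19, r = 70);


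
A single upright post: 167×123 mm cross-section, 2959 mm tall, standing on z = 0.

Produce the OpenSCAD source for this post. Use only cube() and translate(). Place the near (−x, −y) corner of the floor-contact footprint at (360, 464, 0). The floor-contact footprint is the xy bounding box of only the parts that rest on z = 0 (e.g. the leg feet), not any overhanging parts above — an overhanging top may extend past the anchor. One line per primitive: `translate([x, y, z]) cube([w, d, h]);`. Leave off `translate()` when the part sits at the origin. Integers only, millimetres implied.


translate([360, 464, 0]) cube([167, 123, 2959]);


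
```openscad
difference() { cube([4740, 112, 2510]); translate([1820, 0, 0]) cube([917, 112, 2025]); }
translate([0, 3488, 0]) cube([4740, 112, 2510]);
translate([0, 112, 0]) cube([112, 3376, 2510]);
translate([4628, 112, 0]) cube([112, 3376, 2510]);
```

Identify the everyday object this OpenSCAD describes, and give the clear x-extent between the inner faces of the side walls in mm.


A single room. The interior width is 4516 mm.

Four walls enclosing a rectangle with a door in the front wall — a room. Outside width 4740 minus two 112 mm walls gives 4516 mm.


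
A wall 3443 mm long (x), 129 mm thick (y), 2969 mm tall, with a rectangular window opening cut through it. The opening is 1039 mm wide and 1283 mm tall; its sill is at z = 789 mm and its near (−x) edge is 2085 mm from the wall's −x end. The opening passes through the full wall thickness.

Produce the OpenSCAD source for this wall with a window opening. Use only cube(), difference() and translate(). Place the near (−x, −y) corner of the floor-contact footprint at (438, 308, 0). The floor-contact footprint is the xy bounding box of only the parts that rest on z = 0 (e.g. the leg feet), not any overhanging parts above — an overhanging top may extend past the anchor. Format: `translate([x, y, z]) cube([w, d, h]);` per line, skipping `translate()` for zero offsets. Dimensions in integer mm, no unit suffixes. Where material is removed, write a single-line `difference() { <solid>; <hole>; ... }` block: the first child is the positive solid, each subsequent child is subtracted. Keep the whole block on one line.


difference() { translate([438, 308, 0]) cube([3443, 129, 2969]); translate([2523, 308, 789]) cube([1039, 129, 1283]); }


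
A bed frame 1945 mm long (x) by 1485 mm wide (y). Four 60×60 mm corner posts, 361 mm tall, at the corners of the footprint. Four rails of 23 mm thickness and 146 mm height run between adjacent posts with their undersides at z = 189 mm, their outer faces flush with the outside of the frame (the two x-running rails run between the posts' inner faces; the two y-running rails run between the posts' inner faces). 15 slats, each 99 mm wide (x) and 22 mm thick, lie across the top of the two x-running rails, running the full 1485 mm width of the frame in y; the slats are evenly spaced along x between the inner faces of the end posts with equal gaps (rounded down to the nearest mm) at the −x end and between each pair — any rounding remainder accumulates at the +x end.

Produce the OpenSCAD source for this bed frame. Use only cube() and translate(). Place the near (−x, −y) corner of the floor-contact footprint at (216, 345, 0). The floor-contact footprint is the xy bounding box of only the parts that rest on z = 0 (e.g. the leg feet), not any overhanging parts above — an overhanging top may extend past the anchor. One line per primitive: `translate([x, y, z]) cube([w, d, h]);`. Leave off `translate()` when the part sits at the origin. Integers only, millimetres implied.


translate([216, 345, 0]) cube([60, 60, 361]);
translate([216, 1770, 0]) cube([60, 60, 361]);
translate([2101, 345, 0]) cube([60, 60, 361]);
translate([2101, 1770, 0]) cube([60, 60, 361]);
translate([276, 345, 189]) cube([1825, 23, 146]);
translate([276, 1807, 189]) cube([1825, 23, 146]);
translate([216, 405, 189]) cube([23, 1365, 146]);
translate([2138, 405, 189]) cube([23, 1365, 146]);
translate([297, 345, 335]) cube([99, 1485, 22]);
translate([417, 345, 335]) cube([99, 1485, 22]);
translate([537, 345, 335]) cube([99, 1485, 22]);
translate([657, 345, 335]) cube([99, 1485, 22]);
translate([777, 345, 335]) cube([99, 1485, 22]);
translate([897, 345, 335]) cube([99, 1485, 22]);
translate([1017, 345, 335]) cube([99, 1485, 22]);
translate([1137, 345, 335]) cube([99, 1485, 22]);
translate([1257, 345, 335]) cube([99, 1485, 22]);
translate([1377, 345, 335]) cube([99, 1485, 22]);
translate([1497, 345, 335]) cube([99, 1485, 22]);
translate([1617, 345, 335]) cube([99, 1485, 22]);
translate([1737, 345, 335]) cube([99, 1485, 22]);
translate([1857, 345, 335]) cube([99, 1485, 22]);
translate([1977, 345, 335]) cube([99, 1485, 22]);


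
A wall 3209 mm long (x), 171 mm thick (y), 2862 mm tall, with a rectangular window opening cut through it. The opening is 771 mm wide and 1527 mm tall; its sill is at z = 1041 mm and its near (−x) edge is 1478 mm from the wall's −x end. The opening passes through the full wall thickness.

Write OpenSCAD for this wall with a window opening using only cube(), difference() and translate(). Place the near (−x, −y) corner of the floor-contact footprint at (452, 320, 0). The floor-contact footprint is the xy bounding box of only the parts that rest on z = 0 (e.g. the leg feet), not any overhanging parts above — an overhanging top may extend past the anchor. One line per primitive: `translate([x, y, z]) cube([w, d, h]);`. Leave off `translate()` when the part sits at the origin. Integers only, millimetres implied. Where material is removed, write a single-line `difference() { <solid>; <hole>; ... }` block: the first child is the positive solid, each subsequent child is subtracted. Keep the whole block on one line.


difference() { translate([452, 320, 0]) cube([3209, 171, 2862]); translate([1930, 320, 1041]) cube([771, 171, 1527]); }


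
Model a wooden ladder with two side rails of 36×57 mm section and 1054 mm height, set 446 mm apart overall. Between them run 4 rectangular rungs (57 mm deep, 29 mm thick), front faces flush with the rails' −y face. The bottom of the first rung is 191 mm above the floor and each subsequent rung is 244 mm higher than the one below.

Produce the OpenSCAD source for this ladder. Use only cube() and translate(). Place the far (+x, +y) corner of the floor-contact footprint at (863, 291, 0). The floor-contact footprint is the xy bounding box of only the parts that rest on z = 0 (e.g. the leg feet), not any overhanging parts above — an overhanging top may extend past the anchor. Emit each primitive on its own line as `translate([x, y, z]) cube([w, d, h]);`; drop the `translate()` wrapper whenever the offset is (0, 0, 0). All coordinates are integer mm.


translate([417, 234, 0]) cube([36, 57, 1054]);
translate([827, 234, 0]) cube([36, 57, 1054]);
translate([453, 234, 191]) cube([374, 57, 29]);
translate([453, 234, 435]) cube([374, 57, 29]);
translate([453, 234, 679]) cube([374, 57, 29]);
translate([453, 234, 923]) cube([374, 57, 29]);


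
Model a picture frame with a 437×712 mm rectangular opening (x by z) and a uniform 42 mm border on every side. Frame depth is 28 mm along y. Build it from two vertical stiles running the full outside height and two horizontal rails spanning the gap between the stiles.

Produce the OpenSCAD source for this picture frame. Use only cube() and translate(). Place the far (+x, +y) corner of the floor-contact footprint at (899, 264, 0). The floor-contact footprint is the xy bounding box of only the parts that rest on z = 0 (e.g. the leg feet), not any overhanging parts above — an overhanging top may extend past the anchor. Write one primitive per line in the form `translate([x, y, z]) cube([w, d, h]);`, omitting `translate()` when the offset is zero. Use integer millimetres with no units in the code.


translate([378, 236, 0]) cube([42, 28, 796]);
translate([857, 236, 0]) cube([42, 28, 796]);
translate([420, 236, 0]) cube([437, 28, 42]);
translate([420, 236, 754]) cube([437, 28, 42]);


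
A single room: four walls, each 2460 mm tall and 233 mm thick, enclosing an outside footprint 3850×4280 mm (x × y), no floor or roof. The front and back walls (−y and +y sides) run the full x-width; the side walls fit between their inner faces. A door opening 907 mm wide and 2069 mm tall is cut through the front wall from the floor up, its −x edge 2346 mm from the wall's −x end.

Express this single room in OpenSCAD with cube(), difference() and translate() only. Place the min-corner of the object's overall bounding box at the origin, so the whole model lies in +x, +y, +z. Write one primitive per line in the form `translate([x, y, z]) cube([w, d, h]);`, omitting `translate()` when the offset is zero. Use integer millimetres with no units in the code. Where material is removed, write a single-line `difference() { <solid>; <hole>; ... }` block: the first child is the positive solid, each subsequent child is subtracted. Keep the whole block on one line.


difference() { cube([3850, 233, 2460]); translate([2346, 0, 0]) cube([907, 233, 2069]); }
translate([0, 4047, 0]) cube([3850, 233, 2460]);
translate([0, 233, 0]) cube([233, 3814, 2460]);
translate([3617, 233, 0]) cube([233, 3814, 2460]);


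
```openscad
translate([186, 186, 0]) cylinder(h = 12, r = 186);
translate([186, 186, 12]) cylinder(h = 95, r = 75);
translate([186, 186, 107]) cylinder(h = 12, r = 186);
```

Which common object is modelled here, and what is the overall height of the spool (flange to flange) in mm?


A spool. The overall height is 119 mm.

Three coaxial cylinders, large–small–large — a spool. Two 12 mm flanges and a 95 mm core give 12 + 95 + 12 = 119 mm.


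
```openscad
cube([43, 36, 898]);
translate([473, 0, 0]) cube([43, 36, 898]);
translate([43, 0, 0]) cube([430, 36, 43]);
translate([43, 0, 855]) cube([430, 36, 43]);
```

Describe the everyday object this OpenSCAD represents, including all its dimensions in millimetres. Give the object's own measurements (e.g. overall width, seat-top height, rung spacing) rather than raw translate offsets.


A rectangular picture frame lying in the x–z plane (depth along y). The opening is 430 mm wide (x) by 812 mm tall (z), surrounded by a border 43 mm wide on all four sides. The frame is 36 mm deep and is made of two full-height vertical stiles with two horizontal rails fitted between them.


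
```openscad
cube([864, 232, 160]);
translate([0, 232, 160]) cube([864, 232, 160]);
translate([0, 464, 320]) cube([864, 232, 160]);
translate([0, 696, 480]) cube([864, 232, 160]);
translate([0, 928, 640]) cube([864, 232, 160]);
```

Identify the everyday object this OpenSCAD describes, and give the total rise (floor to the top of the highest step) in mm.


A staircase. The total rise is 800 mm.

5 identical blocks, each offset up and back from the previous — a staircase. Each step is 160 mm tall and there are 5 of them, so the total rise is 5 × 160 = 800 mm.


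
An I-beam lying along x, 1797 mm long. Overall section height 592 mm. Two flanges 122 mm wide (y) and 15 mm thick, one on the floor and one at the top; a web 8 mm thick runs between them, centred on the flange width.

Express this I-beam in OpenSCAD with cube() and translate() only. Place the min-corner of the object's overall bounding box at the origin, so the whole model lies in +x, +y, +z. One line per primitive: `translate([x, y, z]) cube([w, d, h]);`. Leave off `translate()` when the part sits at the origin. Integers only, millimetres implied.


cube([1797, 122, 15]);
translate([0, 57, 15]) cube([1797, 8, 562]);
translate([0, 0, 577]) cube([1797, 122, 15]);


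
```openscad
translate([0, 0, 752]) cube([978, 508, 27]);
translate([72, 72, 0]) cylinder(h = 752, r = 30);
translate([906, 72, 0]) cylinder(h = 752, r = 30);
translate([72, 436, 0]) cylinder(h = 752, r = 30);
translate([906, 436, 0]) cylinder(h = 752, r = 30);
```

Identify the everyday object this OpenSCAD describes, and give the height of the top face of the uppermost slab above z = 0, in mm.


A table. The table height is 779 mm.

A 978×508×27 slab sits at z = 752 on four Ø60 mm round legs — a table. The top surface is at 752 + 27 = 779 mm.


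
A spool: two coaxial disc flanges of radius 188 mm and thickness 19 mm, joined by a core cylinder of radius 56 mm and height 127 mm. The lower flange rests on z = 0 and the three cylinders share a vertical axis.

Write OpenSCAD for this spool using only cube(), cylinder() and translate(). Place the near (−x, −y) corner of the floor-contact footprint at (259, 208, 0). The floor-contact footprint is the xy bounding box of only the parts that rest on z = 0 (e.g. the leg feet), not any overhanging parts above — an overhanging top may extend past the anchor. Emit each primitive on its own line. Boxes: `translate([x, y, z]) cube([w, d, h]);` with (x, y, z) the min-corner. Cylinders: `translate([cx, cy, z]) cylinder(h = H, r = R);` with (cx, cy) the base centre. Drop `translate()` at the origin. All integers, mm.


translate([447, 396, 0]) cylinder(h = 19, r = 188);
translate([447, 396, 19]) cylinder(h = 127, r = 56);
translate([447, 396, 146]) cylinder(h = 19, r = 188);


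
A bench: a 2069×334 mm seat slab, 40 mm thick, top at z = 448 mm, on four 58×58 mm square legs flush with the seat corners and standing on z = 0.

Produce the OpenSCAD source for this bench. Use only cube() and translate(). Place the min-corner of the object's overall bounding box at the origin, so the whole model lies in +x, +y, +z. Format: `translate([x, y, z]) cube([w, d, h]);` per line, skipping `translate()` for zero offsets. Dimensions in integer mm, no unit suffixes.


translate([0, 0, 408]) cube([2069, 334, 40]);
cube([58, 58, 408]);
translate([0, 276, 0]) cube([58, 58, 408]);
translate([2011, 0, 0]) cube([58, 58, 408]);
translate([2011, 276, 0]) cube([58, 58, 408]);


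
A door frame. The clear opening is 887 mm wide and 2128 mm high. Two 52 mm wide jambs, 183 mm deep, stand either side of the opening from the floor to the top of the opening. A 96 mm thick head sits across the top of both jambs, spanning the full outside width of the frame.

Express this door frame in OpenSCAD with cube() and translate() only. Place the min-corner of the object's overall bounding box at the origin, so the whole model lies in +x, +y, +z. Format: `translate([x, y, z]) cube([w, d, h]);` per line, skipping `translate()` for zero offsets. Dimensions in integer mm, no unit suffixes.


cube([52, 183, 2128]);
translate([939, 0, 0]) cube([52, 183, 2128]);
translate([0, 0, 2128]) cube([991, 183, 96]);


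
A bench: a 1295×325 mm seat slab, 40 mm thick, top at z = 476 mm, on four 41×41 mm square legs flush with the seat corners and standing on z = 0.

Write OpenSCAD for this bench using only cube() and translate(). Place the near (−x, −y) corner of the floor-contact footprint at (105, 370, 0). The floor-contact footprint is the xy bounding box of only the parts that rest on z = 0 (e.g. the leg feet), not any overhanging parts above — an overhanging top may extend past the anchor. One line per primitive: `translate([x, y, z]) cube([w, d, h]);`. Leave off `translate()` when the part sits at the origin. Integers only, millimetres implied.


translate([105, 370, 436]) cube([1295, 325, 40]);
translate([105, 370, 0]) cube([41, 41, 436]);
translate([105, 654, 0]) cube([41, 41, 436]);
translate([1359, 370, 0]) cube([41, 41, 436]);
translate([1359, 654, 0]) cube([41, 41, 436]);


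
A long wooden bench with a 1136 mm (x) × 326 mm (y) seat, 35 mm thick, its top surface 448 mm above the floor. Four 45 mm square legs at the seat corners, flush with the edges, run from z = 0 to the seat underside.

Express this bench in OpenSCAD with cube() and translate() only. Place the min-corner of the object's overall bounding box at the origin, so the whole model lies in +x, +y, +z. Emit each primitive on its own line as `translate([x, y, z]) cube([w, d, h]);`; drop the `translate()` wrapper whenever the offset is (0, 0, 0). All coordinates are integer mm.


// leg_h = 448 − 35 = 413
translate([0, 0, 413]) cube([1136, 326, 35]);
cube([45, 45, 413]);
translate([0, 281, 0]) cube([45, 45, 413]);
translate([1091, 0, 0]) cube([45, 45, 413]);
translate([1091, 281, 0]) cube([45, 45, 413]);


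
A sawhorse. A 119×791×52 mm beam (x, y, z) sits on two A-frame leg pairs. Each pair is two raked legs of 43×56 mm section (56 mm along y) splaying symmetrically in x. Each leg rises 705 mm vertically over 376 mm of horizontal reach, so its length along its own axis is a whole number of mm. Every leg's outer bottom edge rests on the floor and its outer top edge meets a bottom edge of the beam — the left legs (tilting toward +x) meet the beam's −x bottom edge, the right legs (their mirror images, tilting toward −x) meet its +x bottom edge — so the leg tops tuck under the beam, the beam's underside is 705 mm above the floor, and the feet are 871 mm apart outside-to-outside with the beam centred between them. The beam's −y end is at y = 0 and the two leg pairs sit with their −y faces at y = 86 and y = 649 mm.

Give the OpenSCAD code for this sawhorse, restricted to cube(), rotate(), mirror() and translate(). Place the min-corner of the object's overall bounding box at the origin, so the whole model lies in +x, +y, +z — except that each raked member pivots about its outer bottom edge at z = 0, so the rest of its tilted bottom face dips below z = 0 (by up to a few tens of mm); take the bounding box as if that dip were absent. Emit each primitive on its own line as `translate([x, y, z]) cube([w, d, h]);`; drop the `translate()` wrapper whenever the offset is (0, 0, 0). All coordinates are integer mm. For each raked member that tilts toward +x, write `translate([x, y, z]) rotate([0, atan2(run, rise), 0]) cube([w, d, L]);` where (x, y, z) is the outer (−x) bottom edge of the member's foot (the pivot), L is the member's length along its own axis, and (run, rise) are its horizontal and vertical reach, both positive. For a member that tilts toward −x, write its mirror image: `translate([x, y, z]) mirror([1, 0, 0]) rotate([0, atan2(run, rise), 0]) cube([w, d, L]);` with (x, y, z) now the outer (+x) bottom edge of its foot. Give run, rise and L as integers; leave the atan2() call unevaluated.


translate([376, 0, 705]) cube([119, 791, 52]);
translate([0, 86, 0]) rotate([0, atan2(376, 705), 0]) cube([43, 56, 799]);
translate([871, 86, 0]) mirror([1, 0, 0]) rotate([0, atan2(376, 705), 0]) cube([43, 56, 799]);
translate([0, 649, 0]) rotate([0, atan2(376, 705), 0]) cube([43, 56, 799]);
translate([871, 649, 0]) mirror([1, 0, 0]) rotate([0, atan2(376, 705), 0]) cube([43, 56, 799]);


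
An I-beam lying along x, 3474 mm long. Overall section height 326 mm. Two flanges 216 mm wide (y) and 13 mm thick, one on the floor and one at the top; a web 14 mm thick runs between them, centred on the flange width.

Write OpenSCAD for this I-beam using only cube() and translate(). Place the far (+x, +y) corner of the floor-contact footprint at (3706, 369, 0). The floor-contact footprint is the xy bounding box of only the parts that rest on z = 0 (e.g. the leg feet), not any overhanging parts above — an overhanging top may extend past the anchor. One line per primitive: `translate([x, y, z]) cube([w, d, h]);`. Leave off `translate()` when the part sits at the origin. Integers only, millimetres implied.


translate([232, 153, 0]) cube([3474, 216, 13]);
translate([232, 254, 13]) cube([3474, 14, 300]);
translate([232, 153, 313]) cube([3474, 216, 13]);


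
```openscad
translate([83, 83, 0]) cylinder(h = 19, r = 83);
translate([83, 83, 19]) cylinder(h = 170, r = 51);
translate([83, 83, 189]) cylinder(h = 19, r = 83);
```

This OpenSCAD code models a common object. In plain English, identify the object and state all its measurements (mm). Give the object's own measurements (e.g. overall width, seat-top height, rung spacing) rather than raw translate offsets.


A spool: two coaxial disc flanges of radius 83 mm and thickness 19 mm, joined by a core cylinder of radius 51 mm and height 170 mm. The lower flange rests on z = 0 and the three cylinders share a vertical axis.


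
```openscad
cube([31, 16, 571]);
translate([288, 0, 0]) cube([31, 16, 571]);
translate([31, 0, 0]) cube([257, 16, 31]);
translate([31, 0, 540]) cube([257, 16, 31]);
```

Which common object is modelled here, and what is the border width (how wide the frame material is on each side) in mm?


A picture frame. The border width is 31 mm.

Four thin pieces enclosing a rectangular opening — a picture frame. The two full-height stiles are 571 mm tall; the top rail sits at z = 540 and is 31 mm tall, so the border above the opening is 571 − 540 = 31 mm, matching the stile x-width.


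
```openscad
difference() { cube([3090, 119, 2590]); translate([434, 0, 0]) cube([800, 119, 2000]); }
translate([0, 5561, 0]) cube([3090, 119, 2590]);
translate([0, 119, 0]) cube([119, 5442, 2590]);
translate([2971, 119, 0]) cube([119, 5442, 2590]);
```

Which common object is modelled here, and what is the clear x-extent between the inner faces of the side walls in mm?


A single room. The interior width is 2852 mm.

Four walls enclosing a rectangle with a door in the front wall — a room. Outside width 3090 minus two 119 mm walls gives 2852 mm.


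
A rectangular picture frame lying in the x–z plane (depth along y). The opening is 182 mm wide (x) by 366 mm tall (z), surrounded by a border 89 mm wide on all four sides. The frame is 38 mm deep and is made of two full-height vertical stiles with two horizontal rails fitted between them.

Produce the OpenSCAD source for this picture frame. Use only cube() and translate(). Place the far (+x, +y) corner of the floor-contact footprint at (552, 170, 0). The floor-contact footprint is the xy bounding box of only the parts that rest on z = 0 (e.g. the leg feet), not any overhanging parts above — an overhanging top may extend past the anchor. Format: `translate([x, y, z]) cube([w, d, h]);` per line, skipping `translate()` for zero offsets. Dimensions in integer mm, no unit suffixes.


translate([192, 132, 0]) cube([89, 38, 544]);
translate([463, 132, 0]) cube([89, 38, 544]);
translate([281, 132, 0]) cube([182, 38, 89]);
translate([281, 132, 455]) cube([182, 38, 89]);


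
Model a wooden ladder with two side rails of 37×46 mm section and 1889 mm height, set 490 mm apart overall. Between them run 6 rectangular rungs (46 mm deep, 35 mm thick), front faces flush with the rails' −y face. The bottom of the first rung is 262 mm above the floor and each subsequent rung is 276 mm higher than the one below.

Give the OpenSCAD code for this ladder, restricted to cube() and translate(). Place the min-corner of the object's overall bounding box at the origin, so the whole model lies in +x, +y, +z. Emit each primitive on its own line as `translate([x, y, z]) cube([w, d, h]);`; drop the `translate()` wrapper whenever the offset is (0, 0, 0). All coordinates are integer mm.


cube([37, 46, 1889]);
translate([453, 0, 0]) cube([37, 46, 1889]);
translate([37, 0, 262]) cube([416, 46, 35]);
translate([37, 0, 538]) cube([416, 46, 35]);
translate([37, 0, 814]) cube([416, 46, 35]);
translate([37, 0, 1090]) cube([416, 46, 35]);
translate([37, 0, 1366]) cube([416, 46, 35]);
translate([37, 0, 1642]) cube([416, 46, 35]);


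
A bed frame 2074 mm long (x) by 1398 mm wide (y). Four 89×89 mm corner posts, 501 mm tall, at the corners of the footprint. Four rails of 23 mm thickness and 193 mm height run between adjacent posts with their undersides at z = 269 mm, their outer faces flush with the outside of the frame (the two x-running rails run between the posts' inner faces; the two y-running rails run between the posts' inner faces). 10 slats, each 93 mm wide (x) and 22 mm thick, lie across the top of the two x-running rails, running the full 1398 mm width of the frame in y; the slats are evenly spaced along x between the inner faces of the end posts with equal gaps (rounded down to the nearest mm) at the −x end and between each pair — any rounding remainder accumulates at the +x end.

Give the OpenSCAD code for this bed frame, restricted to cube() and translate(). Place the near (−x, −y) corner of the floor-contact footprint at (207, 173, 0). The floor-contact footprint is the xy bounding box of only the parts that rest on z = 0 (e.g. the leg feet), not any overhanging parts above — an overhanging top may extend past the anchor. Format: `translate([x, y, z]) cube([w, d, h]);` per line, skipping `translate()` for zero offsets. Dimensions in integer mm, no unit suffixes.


translate([207, 173, 0]) cube([89, 89, 501]);
translate([207, 1482, 0]) cube([89, 89, 501]);
translate([2192, 173, 0]) cube([89, 89, 501]);
translate([2192, 1482, 0]) cube([89, 89, 501]);
translate([296, 173, 269]) cube([1896, 23, 193]);
translate([296, 1548, 269]) cube([1896, 23, 193]);
translate([207, 262, 269]) cube([23, 1220, 193]);
translate([2258, 262, 269]) cube([23, 1220, 193]);
translate([383, 173, 462]) cube([93, 1398, 22]);
translate([563, 173, 462]) cube([93, 1398, 22]);
translate([743, 173, 462]) cube([93, 1398, 22]);
translate([923, 173, 462]) cube([93, 1398, 22]);
translate([1103, 173, 462]) cube([93, 1398, 22]);
translate([1283, 173, 462]) cube([93, 1398, 22]);
translate([1463, 173, 462]) cube([93, 1398, 22]);
translate([1643, 173, 462]) cube([93, 1398, 22]);
translate([1823, 173, 462]) cube([93, 1398, 22]);
translate([2003, 173, 462]) cube([93, 1398, 22]);


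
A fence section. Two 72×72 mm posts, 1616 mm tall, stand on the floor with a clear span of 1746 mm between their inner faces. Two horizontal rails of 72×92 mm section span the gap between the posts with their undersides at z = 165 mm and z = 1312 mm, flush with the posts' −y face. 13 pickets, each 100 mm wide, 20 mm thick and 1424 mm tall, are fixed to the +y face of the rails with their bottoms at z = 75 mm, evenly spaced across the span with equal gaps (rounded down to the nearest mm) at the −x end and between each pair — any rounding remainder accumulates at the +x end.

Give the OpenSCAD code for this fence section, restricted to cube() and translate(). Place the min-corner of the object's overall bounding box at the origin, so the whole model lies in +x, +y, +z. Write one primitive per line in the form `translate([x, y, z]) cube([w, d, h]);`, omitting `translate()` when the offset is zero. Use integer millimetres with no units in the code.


cube([72, 72, 1616]);
translate([1818, 0, 0]) cube([72, 72, 1616]);
translate([72, 0, 165]) cube([1746, 72, 92]);
translate([72, 0, 1312]) cube([1746, 72, 92]);
translate([103, 72, 75]) cube([100, 20, 1424]);
translate([234, 72, 75]) cube([100, 20, 1424]);
translate([365, 72, 75]) cube([100, 20, 1424]);
translate([496, 72, 75]) cube([100, 20, 1424]);
translate([627, 72, 75]) cube([100, 20, 1424]);
translate([758, 72, 75]) cube([100, 20, 1424]);
translate([889, 72, 75]) cube([100, 20, 1424]);
translate([1020, 72, 75]) cube([100, 20, 1424]);
translate([1151, 72, 75]) cube([100, 20, 1424]);
translate([1282, 72, 75]) cube([100, 20, 1424]);
translate([1413, 72, 75]) cube([100, 20, 1424]);
translate([1544, 72, 75]) cube([100, 20, 1424]);
translate([1675, 72, 75]) cube([100, 20, 1424]);


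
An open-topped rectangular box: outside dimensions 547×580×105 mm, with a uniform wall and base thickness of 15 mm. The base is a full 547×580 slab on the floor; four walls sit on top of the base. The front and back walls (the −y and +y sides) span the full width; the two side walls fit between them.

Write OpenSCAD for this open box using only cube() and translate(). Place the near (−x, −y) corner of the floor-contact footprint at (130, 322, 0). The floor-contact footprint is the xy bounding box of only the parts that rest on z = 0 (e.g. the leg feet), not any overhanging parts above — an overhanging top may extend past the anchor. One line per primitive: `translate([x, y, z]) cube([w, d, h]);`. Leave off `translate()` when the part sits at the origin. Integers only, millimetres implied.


translate([130, 322, 0]) cube([547, 580, 15]);
translate([130, 322, 15]) cube([547, 15, 90]);
translate([130, 887, 15]) cube([547, 15, 90]);
translate([130, 337, 15]) cube([15, 550, 90]);
translate([662, 337, 15]) cube([15, 550, 90]);


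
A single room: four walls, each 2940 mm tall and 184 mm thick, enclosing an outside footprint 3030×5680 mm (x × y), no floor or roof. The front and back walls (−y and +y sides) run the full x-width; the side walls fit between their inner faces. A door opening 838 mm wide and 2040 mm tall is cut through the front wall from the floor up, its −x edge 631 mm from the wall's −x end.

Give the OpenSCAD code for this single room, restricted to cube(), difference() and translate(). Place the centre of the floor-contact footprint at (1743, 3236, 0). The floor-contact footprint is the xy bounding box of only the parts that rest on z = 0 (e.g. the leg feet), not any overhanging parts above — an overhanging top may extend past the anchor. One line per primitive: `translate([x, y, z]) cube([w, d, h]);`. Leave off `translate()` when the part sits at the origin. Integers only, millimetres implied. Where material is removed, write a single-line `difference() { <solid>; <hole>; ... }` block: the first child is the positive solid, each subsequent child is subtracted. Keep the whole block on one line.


difference() { translate([228, 396, 0]) cube([3030, 184, 2940]); translate([859, 396, 0]) cube([838, 184, 2040]); }
translate([228, 5892, 0]) cube([3030, 184, 2940]);
translate([228, 580, 0]) cube([184, 5312, 2940]);
translate([3074, 580, 0]) cube([184, 5312, 2940]);


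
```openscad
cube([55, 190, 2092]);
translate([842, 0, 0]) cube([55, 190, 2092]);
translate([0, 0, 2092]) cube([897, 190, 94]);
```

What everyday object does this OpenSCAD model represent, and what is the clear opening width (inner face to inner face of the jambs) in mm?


A door frame. The clear opening width is 787 mm.

Two 2092 mm tall posts with a header on top — a door frame. The left jamb is 55 mm wide at x = 0; the right jamb starts at x = 842. The clear opening is 842 − 55 = 787 mm.


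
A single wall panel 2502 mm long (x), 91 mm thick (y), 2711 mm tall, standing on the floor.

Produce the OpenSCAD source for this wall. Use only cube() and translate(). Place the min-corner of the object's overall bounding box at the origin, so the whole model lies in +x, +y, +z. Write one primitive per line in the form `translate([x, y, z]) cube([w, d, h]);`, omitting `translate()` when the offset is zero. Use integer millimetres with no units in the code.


cube([2502, 91, 2711]);


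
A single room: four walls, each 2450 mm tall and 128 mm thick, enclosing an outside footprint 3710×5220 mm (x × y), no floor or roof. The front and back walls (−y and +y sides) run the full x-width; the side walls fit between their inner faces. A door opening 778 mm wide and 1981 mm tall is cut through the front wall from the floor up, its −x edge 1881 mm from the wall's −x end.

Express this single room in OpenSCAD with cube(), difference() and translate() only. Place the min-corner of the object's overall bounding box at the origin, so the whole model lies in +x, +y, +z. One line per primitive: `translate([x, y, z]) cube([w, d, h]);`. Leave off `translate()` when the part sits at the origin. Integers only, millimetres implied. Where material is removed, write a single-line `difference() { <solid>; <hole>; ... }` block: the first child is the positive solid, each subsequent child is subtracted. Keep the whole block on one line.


difference() { cube([3710, 128, 2450]); translate([1881, 0, 0]) cube([778, 128, 1981]); }
translate([0, 5092, 0]) cube([3710, 128, 2450]);
translate([0, 128, 0]) cube([128, 4964, 2450]);
translate([3582, 128, 0]) cube([128, 4964, 2450]);


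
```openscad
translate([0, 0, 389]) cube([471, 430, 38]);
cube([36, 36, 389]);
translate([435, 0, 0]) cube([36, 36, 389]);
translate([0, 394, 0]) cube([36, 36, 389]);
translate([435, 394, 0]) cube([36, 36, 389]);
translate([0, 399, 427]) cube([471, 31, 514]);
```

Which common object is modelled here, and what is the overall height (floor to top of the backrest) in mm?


A chair. The overall height is 941 mm.

A slab on four corner posts with a tall panel at the back — a chair. The seat slab sits at z = 389 with thickness 38, and the 514 mm backrest starts at the seat top, so the overall height is 389 + 38 + 514 = 941 mm.


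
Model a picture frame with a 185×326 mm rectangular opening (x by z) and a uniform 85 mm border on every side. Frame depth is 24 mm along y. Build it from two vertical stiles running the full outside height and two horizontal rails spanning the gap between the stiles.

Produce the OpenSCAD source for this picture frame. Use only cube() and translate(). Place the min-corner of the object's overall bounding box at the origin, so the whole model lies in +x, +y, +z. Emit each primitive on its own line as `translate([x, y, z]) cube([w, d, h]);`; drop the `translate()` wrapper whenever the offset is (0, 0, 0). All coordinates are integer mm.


cube([85, 24, 496]);
translate([270, 0, 0]) cube([85, 24, 496]);
translate([85, 0, 0]) cube([185, 24, 85]);
translate([85, 0, 411]) cube([185, 24, 85]);


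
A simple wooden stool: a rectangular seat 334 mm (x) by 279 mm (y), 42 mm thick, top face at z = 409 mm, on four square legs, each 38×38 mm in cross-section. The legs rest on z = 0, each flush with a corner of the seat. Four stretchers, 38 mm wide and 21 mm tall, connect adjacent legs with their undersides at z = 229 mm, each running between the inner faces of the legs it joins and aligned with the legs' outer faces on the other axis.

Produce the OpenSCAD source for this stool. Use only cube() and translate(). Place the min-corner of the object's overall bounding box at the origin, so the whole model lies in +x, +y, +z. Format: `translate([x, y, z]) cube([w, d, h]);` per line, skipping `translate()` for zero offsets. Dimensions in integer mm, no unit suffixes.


translate([0, 0, 367]) cube([334, 279, 42]);
cube([38, 38, 367]);
translate([296, 0, 0]) cube([38, 38, 367]);
translate([0, 241, 0]) cube([38, 38, 367]);
translate([296, 241, 0]) cube([38, 38, 367]);
translate([38, 0, 229]) cube([258, 38, 21]);
translate([38, 241, 229]) cube([258, 38, 21]);
translate([0, 38, 229]) cube([38, 203, 21]);
translate([296, 38, 229]) cube([38, 203, 21]);


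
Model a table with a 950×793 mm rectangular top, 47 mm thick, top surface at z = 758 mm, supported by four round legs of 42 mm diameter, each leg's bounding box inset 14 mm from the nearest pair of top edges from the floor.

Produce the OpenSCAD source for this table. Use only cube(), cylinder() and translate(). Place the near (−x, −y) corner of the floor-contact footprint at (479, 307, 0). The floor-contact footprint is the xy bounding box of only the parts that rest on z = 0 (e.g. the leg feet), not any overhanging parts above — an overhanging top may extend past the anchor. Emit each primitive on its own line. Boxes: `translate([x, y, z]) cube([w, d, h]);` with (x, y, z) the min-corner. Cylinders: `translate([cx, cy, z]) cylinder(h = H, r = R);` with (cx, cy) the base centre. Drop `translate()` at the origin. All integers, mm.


translate([465, 293, 711]) cube([950, 793, 47]);
translate([500, 328, 0]) cylinder(h = 711, r = 21);
translate([1380, 328, 0]) cylinder(h = 711, r = 21);
translate([500, 1051, 0]) cylinder(h = 711, r = 21);
translate([1380, 1051, 0]) cylinder(h = 711, r = 21);


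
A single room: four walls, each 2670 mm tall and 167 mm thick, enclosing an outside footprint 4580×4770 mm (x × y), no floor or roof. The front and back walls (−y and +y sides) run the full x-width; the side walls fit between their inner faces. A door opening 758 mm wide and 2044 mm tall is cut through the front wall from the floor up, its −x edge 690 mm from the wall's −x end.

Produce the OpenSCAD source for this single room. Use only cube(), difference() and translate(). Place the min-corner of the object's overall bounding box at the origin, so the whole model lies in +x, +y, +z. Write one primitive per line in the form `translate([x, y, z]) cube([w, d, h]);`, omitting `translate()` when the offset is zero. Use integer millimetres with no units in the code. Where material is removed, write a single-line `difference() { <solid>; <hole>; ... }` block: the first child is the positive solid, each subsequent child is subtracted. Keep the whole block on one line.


difference() { cube([4580, 167, 2670]); translate([690, 0, 0]) cube([758, 167, 2044]); }
translate([0, 4603, 0]) cube([4580, 167, 2670]);
translate([0, 167, 0]) cube([167, 4436, 2670]);
translate([4413, 167, 0]) cube([167, 4436, 2670]);
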